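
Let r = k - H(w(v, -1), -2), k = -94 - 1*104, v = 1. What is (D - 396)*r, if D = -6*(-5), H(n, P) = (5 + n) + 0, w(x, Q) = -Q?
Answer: 74664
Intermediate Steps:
H(n, P) = 5 + n
D = 30
k = -198 (k = -94 - 104 = -198)
r = -204 (r = -198 - (5 - 1*(-1)) = -198 - (5 + 1) = -198 - 1*6 = -198 - 6 = -204)
(D - 396)*r = (30 - 396)*(-204) = -366*(-204) = 74664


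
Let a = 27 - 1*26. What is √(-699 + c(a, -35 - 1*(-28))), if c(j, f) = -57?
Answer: 6*I*√21 ≈ 27.495*I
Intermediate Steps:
a = 1 (a = 27 - 26 = 1)
√(-699 + c(a, -35 - 1*(-28))) = √(-699 - 57) = √(-756) = 6*I*√21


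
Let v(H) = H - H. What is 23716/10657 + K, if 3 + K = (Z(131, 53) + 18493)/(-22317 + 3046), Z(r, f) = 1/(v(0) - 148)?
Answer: -52711966231/30394914956 ≈ -1.7342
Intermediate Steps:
v(H) = 0
Z(r, f) = -1/148 (Z(r, f) = 1/(0 - 148) = 1/(-148) = -1/148)
K = -11293287/2852108 (K = -3 + (-1/148 + 18493)/(-22317 + 3046) = -3 + (2736963/148)/(-19271) = -3 + (2736963/148)*(-1/19271) = -3 - 2736963/2852108 = -11293287/2852108 ≈ -3.9596)
23716/10657 + K = 23716/10657 - 11293287/2852108 = -52711966231/30394914956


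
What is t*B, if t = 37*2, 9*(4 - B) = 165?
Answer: -3182/3 ≈ -1060.7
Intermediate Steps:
B = -43/3 (B = 4 - ⅑*165 = 4 - 55/3 = -43/3 ≈ -14.333)
t = 74
t*B = 74*(-43/3) = -3182/3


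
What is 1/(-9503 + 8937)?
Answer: -1/566 ≈ -0.0017668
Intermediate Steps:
1/(-9503 + 8937) = 1/(-566) = -1/566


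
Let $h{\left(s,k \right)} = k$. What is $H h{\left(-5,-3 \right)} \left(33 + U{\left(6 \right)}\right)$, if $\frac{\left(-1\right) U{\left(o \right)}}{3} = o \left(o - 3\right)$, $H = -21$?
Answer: $-1323$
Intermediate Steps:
$U{\left(o \right)} = - 3 o \left(-3 + o\right)$ ($U{\left(o \right)} = - 3 o \left(o - 3\right) = - 3 o \left(-3 + o\right)$)
$H h{\left(-5,-3 \right)} \left(33 + U{\left(6 \right)}\right) = - 21 \left(- 3 \left(33 + 3 \cdot 6 \left(3 - 6\right)\right)\right) = - 21 \left(- 3 \left(33 + 3 \cdot 6 \left(-3\right)\right)\right) = - 21 \left(- 3 \left(33 - 54\right)\right) = - 21 \left(\left(-3\right) \left(-21\right)\right) = \left(-21\right) 63 = -1323$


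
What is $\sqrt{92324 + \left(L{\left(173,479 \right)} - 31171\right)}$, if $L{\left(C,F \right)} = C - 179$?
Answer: $\sqrt{61147} \approx 247.28$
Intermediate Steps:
$L{\left(C,F \right)} = -179 + C$
$\sqrt{92324 + \left(L{\left(173,479 \right)} - 31171\right)} = \sqrt{92324 + \left(\left(-179 + 173\right) - 31171\right)} = \sqrt{92324 - 31177} = \sqrt{61147}$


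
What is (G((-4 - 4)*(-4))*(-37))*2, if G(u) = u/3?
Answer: -2368/3 ≈ -789.33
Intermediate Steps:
G(u) = u/3 (G(u) = u*(⅓) = u/3)
(G((-4 - 4)*(-4))*(-37))*2 = ((((-4 - 4)*(-4))/3)*(-37))*2 = (((-8*(-4))/3)*(-37))*2 = (((⅓)*32)*(-37))*2 = ((32/3)*(-37))*2 = -1184/3*2 = -2368/3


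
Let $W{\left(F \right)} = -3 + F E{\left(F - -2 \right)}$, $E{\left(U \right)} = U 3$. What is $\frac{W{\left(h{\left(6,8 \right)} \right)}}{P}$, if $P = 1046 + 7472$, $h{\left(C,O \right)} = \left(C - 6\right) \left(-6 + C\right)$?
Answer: $- \frac{3}{8518} \approx -0.0003522$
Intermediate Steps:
$h{\left(C,O \right)} = \left(-6 + C\right)^{2}$ ($h{\left(C,O \right)} = \left(-6 + C\right) \left(-6 + C\right) = \left(-6 + C\right)^{2}$)
$P = 8518$
$E{\left(U \right)} = 3 U$
$W{\left(F \right)} = -3 + F \left(6 + 3 F\right)$ ($W{\left(F \right)} = -3 + F 3 \left(F - -2\right) = -3 + F 3 \left(F + 2\right) = -3 + F 3 \left(2 + F\right) = -3 + F \left(6 + 3 F\right)$)
$\frac{W{\left(h{\left(6,8 \right)} \right)}}{P} = \frac{-3 + 3 \left(-6 + 6\right)^{2} \left(2 + \left(-6 + 6\right)^{2}\right)}{8518} = \left(-3 + 3 \cdot 0^{2} \left(2 + 0^{2}\right)\right) \frac{1}{8518} = \left(-3 + 3 \cdot 0 \left(2 + 0\right)\right) \frac{1}{8518} = \left(-3 + 3 \cdot 0 \cdot 2\right) \frac{1}{8518} = \left(-3 + 0\right) \frac{1}{8518} = \left(-3\right) \frac{1}{8518} = - \frac{3}{8518}$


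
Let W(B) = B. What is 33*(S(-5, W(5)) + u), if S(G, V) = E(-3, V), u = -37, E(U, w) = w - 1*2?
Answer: -1122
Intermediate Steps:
E(U, w) = -2 + w (E(U, w) = w - 2 = -2 + w)
S(G, V) = -2 + V
33*(S(-5, W(5)) + u) = 33*((-2 + 5) - 37) = 33*(3 - 37) = 33*(-34) = -1122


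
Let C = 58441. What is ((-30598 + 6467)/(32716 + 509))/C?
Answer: -24131/1941702225 ≈ -1.2428e-5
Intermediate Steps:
((-30598 + 6467)/(32716 + 509))/C = ((-30598 + 6467)/(32716 + 509))/58441 = -24131/33225*(1/58441) = -24131*1/33225*(1/58441) = -24131/33225*1/58441 = -24131/1941702225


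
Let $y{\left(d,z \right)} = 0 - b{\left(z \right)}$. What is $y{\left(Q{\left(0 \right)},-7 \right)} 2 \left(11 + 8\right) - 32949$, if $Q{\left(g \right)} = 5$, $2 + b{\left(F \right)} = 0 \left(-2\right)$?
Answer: $-32873$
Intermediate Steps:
$b{\left(F \right)} = -2$ ($b{\left(F \right)} = -2 + 0 \left(-2\right) = -2 + 0 = -2$)
$y{\left(d,z \right)} = 2$ ($y{\left(d,z \right)} = 0 - -2 = 0 + 2 = 2$)
$y{\left(Q{\left(0 \right)},-7 \right)} 2 \left(11 + 8\right) - 32949 = 2 \cdot 2 \left(11 + 8\right) - 32949 = 2 \cdot 2 \cdot 19 - 32949 = 2 \cdot 38 - 32949 = 76 - 32949 = -32873$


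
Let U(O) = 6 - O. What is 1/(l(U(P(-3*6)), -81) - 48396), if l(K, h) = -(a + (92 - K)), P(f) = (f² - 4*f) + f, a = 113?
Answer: -1/48973 ≈ -2.0419e-5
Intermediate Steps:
P(f) = f² - 3*f
l(K, h) = -205 + K (l(K, h) = -(113 + (92 - K)) = -(205 - K) = -205 + K)
1/(l(U(P(-3*6)), -81) - 48396) = 1/((-205 + (6 - (-3*6)*(-3 - 3*6))) - 48396) = 1/((-205 + (6 - (-18)*(-3 - 18))) - 48396) = 1/((-205 + (6 - (-18)*(-21))) - 48396) = 1/((-205 + (6 - 1*378)) - 48396) = 1/((-205 + (6 - 378)) - 48396) = 1/((-205 - 372) - 48396) = 1/(-577 - 48396) = 1/(-48973) = -1/48973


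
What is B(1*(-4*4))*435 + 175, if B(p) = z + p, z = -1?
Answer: -7220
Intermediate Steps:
B(p) = -1 + p
B(1*(-4*4))*435 + 175 = (-1 + 1*(-4*4))*435 + 175 = (-1 + 1*(-16))*435 + 175 = (-1 - 16)*435 + 175 = -17*435 + 175 = -7395 + 175 = -7220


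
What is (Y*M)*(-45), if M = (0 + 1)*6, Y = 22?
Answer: -5940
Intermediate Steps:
M = 6 (M = 1*6 = 6)
(Y*M)*(-45) = (22*6)*(-45) = 132*(-45) = -5940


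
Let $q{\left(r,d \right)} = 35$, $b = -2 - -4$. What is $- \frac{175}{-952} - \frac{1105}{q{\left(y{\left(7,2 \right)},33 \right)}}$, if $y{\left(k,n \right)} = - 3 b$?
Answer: $- \frac{29881}{952} \approx -31.388$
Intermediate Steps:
$b = 2$ ($b = -2 + 4 = 2$)
$y{\left(k,n \right)} = -6$ ($y{\left(k,n \right)} = \left(-3\right) 2 = -6$)
$- \frac{175}{-952} - \frac{1105}{q{\left(y{\left(7,2 \right)},33 \right)}} = - \frac{175}{-952} - \frac{1105}{35} = \left(-175\right) \left(- \frac{1}{952}\right) - \frac{221}{7} = \frac{25}{136} - \frac{221}{7} = - \frac{29881}{952}$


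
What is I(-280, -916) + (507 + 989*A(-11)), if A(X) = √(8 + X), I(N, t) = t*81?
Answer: -73689 + 989*I*√3 ≈ -73689.0 + 1713.0*I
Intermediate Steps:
I(N, t) = 81*t
I(-280, -916) + (507 + 989*A(-11)) = 81*(-916) + (507 + 989*√(8 - 11)) = -74196 + (507 + 989*√(-3)) = -74196 + (507 + 989*(I*√3)) = -74196 + (507 + 989*I*√3) = -73689 + 989*I*√3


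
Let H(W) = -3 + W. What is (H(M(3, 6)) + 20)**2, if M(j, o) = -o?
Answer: 121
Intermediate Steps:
(H(M(3, 6)) + 20)**2 = ((-3 - 1*6) + 20)**2 = ((-3 - 6) + 20)**2 = (-9 + 20)**2 = 11**2 = 121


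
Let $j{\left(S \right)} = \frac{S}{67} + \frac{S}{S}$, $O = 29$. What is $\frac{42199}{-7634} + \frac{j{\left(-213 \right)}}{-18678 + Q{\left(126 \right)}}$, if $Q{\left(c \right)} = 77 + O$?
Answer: $- \frac{6563514239}{1187396177} \approx -5.5276$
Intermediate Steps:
$Q{\left(c \right)} = 106$ ($Q{\left(c \right)} = 77 + 29 = 106$)
$j{\left(S \right)} = 1 + \frac{S}{67}$ ($j{\left(S \right)} = S \frac{1}{67} + 1 = \frac{S}{67} + 1 = 1 + \frac{S}{67}$)
$\frac{42199}{-7634} + \frac{j{\left(-213 \right)}}{-18678 + Q{\left(126 \right)}} = \frac{42199}{-7634} + \frac{1 + \frac{1}{67} \left(-213\right)}{-18678 + 106} = 42199 \left(- \frac{1}{7634}\right) + \frac{1 - \frac{213}{67}}{-18572} = - \frac{42199}{7634} - - \frac{73}{622162} = - \frac{42199}{7634} + \frac{73}{622162} = - \frac{6563514239}{1187396177}$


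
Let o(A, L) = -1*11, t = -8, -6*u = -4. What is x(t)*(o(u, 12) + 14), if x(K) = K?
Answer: -24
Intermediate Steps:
u = ⅔ (u = -⅙*(-4) = ⅔ ≈ 0.66667)
o(A, L) = -11
x(t)*(o(u, 12) + 14) = -8*(-11 + 14) = -8*3 = -24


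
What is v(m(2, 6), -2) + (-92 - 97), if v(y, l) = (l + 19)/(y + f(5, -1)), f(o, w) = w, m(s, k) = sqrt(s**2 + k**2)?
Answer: -7354/39 + 34*sqrt(10)/39 ≈ -185.81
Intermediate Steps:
m(s, k) = sqrt(k**2 + s**2)
v(y, l) = (19 + l)/(-1 + y) (v(y, l) = (l + 19)/(y - 1) = (19 + l)/(-1 + y))
v(m(2, 6), -2) + (-92 - 97) = (19 - 2)/(-1 + sqrt(6**2 + 2**2)) + (-92 - 97) = 17/(-1 + sqrt(36 + 4)) - 189 = 17/(-1 + sqrt(40)) - 189 = 17/(-1 + 2*sqrt(10)) - 189 = -189 + 17/(-1 + 2*sqrt(10))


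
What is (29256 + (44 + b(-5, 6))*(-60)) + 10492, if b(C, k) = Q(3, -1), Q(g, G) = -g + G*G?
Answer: 37228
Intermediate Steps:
Q(g, G) = G**2 - g (Q(g, G) = -g + G**2 = G**2 - g)
b(C, k) = -2 (b(C, k) = (-1)**2 - 1*3 = 1 - 3 = -2)
(29256 + (44 + b(-5, 6))*(-60)) + 10492 = (29256 + (44 - 2)*(-60)) + 10492 = (29256 + 42*(-60)) + 10492 = (29256 - 2520) + 10492 = 26736 + 10492 = 37228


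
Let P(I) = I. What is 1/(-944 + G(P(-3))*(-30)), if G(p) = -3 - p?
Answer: -1/944 ≈ -0.0010593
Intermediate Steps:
1/(-944 + G(P(-3))*(-30)) = 1/(-944 + (-3 - 1*(-3))*(-30)) = 1/(-944 + (-3 + 3)*(-30)) = 1/(-944 + 0*(-30)) = 1/(-944 + 0) = 1/(-944) = -1/944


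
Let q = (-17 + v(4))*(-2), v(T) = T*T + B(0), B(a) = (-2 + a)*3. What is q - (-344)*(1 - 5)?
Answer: -1362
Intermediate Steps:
B(a) = -6 + 3*a
v(T) = -6 + T² (v(T) = T*T + (-6 + 3*0) = T² + (-6 + 0) = T² - 6 = -6 + T²)
q = 14 (q = (-17 + (-6 + 4²))*(-2) = (-17 + (-6 + 16))*(-2) = (-17 + 10)*(-2) = -7*(-2) = 14)
q - (-344)*(1 - 5) = 14 - (-344)*(1 - 5) = 14 - (-344)*(-4) = 14 - 1*1376 = 14 - 1376 = -1362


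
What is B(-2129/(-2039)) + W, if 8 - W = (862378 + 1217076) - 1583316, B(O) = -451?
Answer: -496581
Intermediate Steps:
W = -496130 (W = 8 - ((862378 + 1217076) - 1583316) = 8 - (2079454 - 1583316) = 8 - 1*496138 = 8 - 496138 = -496130)
B(-2129/(-2039)) + W = -451 - 496130 = -496581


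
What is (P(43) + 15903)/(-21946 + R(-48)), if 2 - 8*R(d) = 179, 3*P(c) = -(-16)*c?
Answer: -387176/527235 ≈ -0.73435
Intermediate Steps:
P(c) = 16*c/3 (P(c) = (-(-16)*c)/3 = (16*c)/3 = 16*c/3)
R(d) = -177/8 (R(d) = ¼ - ⅛*179 = ¼ - 179/8 = -177/8)
(P(43) + 15903)/(-21946 + R(-48)) = ((16/3)*43 + 15903)/(-21946 - 177/8) = (688/3 + 15903)/(-175745/8) = (48397/3)*(-8/175745) = -387176/527235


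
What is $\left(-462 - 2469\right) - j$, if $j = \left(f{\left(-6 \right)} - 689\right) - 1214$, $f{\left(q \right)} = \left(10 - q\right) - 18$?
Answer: $-1026$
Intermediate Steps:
$f{\left(q \right)} = -8 - q$ ($f{\left(q \right)} = \left(10 - q\right) - 18 = -8 - q$)
$j = -1905$ ($j = \left(\left(-8 - -6\right) - 689\right) - 1214 = \left(\left(-8 + 6\right) - 689\right) - 1214 = \left(-2 - 689\right) - 1214 = -691 - 1214 = -1905$)
$\left(-462 - 2469\right) - j = \left(-462 - 2469\right) - -1905 = \left(-462 - 2469\right) + 1905 = -2931 + 1905 = -1026$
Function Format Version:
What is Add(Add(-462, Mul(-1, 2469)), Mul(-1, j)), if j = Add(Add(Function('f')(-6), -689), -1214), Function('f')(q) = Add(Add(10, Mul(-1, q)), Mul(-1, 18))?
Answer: -1026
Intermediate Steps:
Function('f')(q) = Add(-8, Mul(-1, q)) (Function('f')(q) = Add(Add(10, Mul(-1, q)), -18) = Add(-8, Mul(-1, q)))
j = -1905 (j = Add(Add(Add(-8, Mul(-1, -6)), -689), -1214) = Add(Add(Add(-8, 6), -689), -1214) = Add(Add(-2, -689), -1214) = Add(-691, -1214) = -1905)
Add(Add(-462, Mul(-1, 2469)), Mul(-1, j)) = Add(Add(-462, Mul(-1, 2469)), Mul(-1, -1905)) = Add(Add(-462, -2469), 1905) = Add(-2931, 1905) = -1026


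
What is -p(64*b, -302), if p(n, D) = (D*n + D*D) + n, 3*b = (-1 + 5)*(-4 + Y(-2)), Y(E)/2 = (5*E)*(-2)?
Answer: 833468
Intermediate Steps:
Y(E) = -20*E (Y(E) = 2*((5*E)*(-2)) = 2*(-10*E) = -20*E)
b = 48 (b = ((-1 + 5)*(-4 - 20*(-2)))/3 = (4*(-4 + 40))/3 = (4*36)/3 = (⅓)*144 = 48)
p(n, D) = n + D² + D*n (p(n, D) = (D*n + D²) + n = (D² + D*n) + n = n + D² + D*n)
-p(64*b, -302) = -(64*48 + (-302)² - 19328*48) = -(3072 + 91204 - 302*3072) = -(3072 + 91204 - 927744) = -1*(-833468) = 833468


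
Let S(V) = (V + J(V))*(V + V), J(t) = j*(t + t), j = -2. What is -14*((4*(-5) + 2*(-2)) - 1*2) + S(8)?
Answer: -20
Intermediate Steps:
J(t) = -4*t (J(t) = -2*(t + t) = -4*t)
S(V) = -6*V**2 (S(V) = (V - 4*V)*(V + V) = (-3*V)*(2*V) = -6*V**2)
-14*((4*(-5) + 2*(-2)) - 1*2) + S(8) = -14*((4*(-5) + 2*(-2)) - 1*2) - 6*8**2 = -14*((-20 - 4) - 2) - 6*64 = -14*(-24 - 2) - 384 = -14*(-26) - 384 = 364 - 384 = -20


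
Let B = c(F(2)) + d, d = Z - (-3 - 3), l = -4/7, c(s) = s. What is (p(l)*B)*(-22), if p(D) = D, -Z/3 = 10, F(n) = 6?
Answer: -1584/7 ≈ -226.29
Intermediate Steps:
l = -4/7 (l = -4*⅐ = -4/7 ≈ -0.57143)
Z = -30 (Z = -3*10 = -30)
d = -24 (d = -30 - (-3 - 3) = -30 - 1*(-6) = -30 + 6 = -24)
B = -18 (B = 6 - 24 = -18)
(p(l)*B)*(-22) = -4/7*(-18)*(-22) = (72/7)*(-22) = -1584/7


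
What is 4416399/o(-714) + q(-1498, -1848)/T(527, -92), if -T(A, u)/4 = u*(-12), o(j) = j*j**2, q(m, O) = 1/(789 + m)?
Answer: -64014509057/5276138460096 ≈ -0.012133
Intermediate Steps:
o(j) = j**3
T(A, u) = 48*u (T(A, u) = -4*u*(-12) = -(-48)*u = 48*u)
4416399/o(-714) + q(-1498, -1848)/T(527, -92) = 4416399/((-714)**3) + 1/((789 - 1498)*((48*(-92)))) = 4416399/(-363994344) + 1/(-709*(-4416)) = 4416399*(-1/363994344) - 1/709*(-1/4416) = -490711/40443816 + 1/3130944 = -64014509057/5276138460096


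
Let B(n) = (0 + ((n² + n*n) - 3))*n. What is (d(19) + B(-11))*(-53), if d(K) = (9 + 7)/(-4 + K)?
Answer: 2089207/15 ≈ 1.3928e+5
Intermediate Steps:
d(K) = 16/(-4 + K)
B(n) = n*(-3 + 2*n²) (B(n) = (0 + ((n² + n²) - 3))*n = (0 + (2*n² - 3))*n = (0 + (-3 + 2*n²))*n = (-3 + 2*n²)*n = n*(-3 + 2*n²))
(d(19) + B(-11))*(-53) = (16/(-4 + 19) - 11*(-3 + 2*(-11)²))*(-53) = (16/15 - 11*(-3 + 2*121))*(-53) = (16*(1/15) - 11*(-3 + 242))*(-53) = (16/15 - 11*239)*(-53) = (16/15 - 2629)*(-53) = -39419/15*(-53) = 2089207/15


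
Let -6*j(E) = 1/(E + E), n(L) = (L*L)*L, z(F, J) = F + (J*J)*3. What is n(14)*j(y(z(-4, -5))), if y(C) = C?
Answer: -686/213 ≈ -3.2207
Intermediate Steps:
z(F, J) = F + 3*J**2 (z(F, J) = F + J**2*3 = F + 3*J**2)
n(L) = L**3 (n(L) = L**2*L = L**3)
j(E) = -1/(12*E) (j(E) = -1/(6*(E + E)) = -1/(2*E)/6 = -1/(12*E))
n(14)*j(y(z(-4, -5))) = 14**3*(-1/(12*(-4 + 3*(-5)**2))) = 2744*(-1/(12*(-4 + 3*25))) = 2744*(-1/(12*(-4 + 75))) = 2744*(-1/12/71) = 2744*(-1/12*1/71) = 2744*(-1/852) = -686/213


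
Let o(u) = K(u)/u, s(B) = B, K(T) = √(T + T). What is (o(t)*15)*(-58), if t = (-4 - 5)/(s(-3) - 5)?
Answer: -1160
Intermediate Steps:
K(T) = √2*√T (K(T) = √(2*T) = √2*√T)
t = 9/8 (t = (-4 - 5)/(-3 - 5) = -9/(-8) = -9*(-⅛) = 9/8 ≈ 1.1250)
o(u) = √2/√u (o(u) = (√2*√u)/u = √2/√u)
(o(t)*15)*(-58) = ((√2/√(9/8))*15)*(-58) = ((√2*(2*√2/3))*15)*(-58) = ((4/3)*15)*(-58) = 20*(-58) = -1160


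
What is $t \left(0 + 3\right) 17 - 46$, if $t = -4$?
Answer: $-250$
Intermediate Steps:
$t \left(0 + 3\right) 17 - 46 = - 4 \left(0 + 3\right) 17 - 46 = \left(-4\right) 3 \cdot 17 - 46 = \left(-12\right) 17 - 46 = -204 - 46 = -250$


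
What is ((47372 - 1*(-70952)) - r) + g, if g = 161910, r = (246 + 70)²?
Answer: 180378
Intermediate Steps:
r = 99856 (r = 316² = 99856)
((47372 - 1*(-70952)) - r) + g = ((47372 - 1*(-70952)) - 1*99856) + 161910 = ((47372 + 70952) - 99856) + 161910 = (118324 - 99856) + 161910 = 18468 + 161910 = 180378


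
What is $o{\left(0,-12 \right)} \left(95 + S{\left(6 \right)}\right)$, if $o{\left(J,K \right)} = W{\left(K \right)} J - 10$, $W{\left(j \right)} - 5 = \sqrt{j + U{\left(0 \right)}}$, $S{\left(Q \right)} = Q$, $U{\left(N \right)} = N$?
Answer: $-1010$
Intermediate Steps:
$W{\left(j \right)} = 5 + \sqrt{j}$ ($W{\left(j \right)} = 5 + \sqrt{j + 0} = 5 + \sqrt{j}$)
$o{\left(J,K \right)} = -10 + J \left(5 + \sqrt{K}\right)$ ($o{\left(J,K \right)} = \left(5 + \sqrt{K}\right) J - 10 = J \left(5 + \sqrt{K}\right) - 10 = -10 + J \left(5 + \sqrt{K}\right)$)
$o{\left(0,-12 \right)} \left(95 + S{\left(6 \right)}\right) = \left(-10 + 0 \left(5 + \sqrt{-12}\right)\right) \left(95 + 6\right) = \left(-10 + 0 \left(5 + 2 i \sqrt{3}\right)\right) 101 = \left(-10 + 0\right) 101 = \left(-10\right) 101 = -1010$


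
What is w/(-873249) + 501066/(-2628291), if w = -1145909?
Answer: 858075642695/765050829153 ≈ 1.1216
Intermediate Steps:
w/(-873249) + 501066/(-2628291) = -1145909/(-873249) + 501066/(-2628291) = -1145909*(-1/873249) + 501066*(-1/2628291) = 1145909/873249 - 167022/876097 = 858075642695/765050829153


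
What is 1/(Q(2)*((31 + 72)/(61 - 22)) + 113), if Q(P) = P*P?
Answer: 39/4819 ≈ 0.0080930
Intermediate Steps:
Q(P) = P²
1/(Q(2)*((31 + 72)/(61 - 22)) + 113) = 1/(2²*((31 + 72)/(61 - 22)) + 113) = 1/(4*(103/39) + 113) = 1/(412/39 + 113) = 1/(4819/39) = 39/4819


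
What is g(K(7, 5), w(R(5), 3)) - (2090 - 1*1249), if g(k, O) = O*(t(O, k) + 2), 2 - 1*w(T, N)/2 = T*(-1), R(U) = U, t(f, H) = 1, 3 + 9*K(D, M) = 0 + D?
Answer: -799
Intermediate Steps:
K(D, M) = -⅓ + D/9 (K(D, M) = -⅓ + (0 + D)/9 = -⅓ + D/9)
w(T, N) = 4 + 2*T (w(T, N) = 4 - 2*T*(-1) = 4 - (-2)*T = 4 + 2*T)
g(k, O) = 3*O (g(k, O) = O*(1 + 2) = O*3 = 3*O)
g(K(7, 5), w(R(5), 3)) - (2090 - 1*1249) = 3*(4 + 2*5) - (2090 - 1*1249) = 3*(4 + 10) - (2090 - 1249) = 3*14 - 1*841 = 42 - 841 = -799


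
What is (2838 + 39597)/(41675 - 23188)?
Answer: 42435/18487 ≈ 2.2954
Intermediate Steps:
(2838 + 39597)/(41675 - 23188) = 42435/18487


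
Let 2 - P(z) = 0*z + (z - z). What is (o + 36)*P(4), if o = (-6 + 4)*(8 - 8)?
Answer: 72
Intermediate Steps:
P(z) = 2 (P(z) = 2 - (0*z + (z - z)) = 2 - (0 + 0) = 2 - 1*0 = 2 + 0 = 2)
o = 0 (o = -2*0 = 0)
(o + 36)*P(4) = (0 + 36)*2 = 36*2 = 72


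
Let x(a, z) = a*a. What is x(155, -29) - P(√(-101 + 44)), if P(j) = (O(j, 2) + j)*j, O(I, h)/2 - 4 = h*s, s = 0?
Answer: 24082 - 8*I*√57 ≈ 24082.0 - 60.399*I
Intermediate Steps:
O(I, h) = 8 (O(I, h) = 8 + 2*(h*0) = 8 + 2*0 = 8 + 0 = 8)
x(a, z) = a²
P(j) = j*(8 + j) (P(j) = (8 + j)*j = j*(8 + j))
x(155, -29) - P(√(-101 + 44)) = 155² - √(-101 + 44)*(8 + √(-101 + 44)) = 24025 - √(-57)*(8 + √(-57)) = 24025 - I*√57*(8 + I*√57)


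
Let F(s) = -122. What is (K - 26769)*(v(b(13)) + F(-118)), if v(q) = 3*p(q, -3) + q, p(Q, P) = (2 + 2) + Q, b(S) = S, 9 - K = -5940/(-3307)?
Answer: 5133073080/3307 ≈ 1.5522e+6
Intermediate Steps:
K = 23823/3307 (K = 9 - (-5940)/(-3307) = 9 - (-5940)*(-1)/3307 = 9 - 1*5940/3307 = 9 - 5940/3307 = 23823/3307 ≈ 7.2038)
p(Q, P) = 4 + Q
v(q) = 12 + 4*q (v(q) = 3*(4 + q) + q = (12 + 3*q) + q = 12 + 4*q)
(K - 26769)*(v(b(13)) + F(-118)) = (23823/3307 - 26769)*((12 + 4*13) - 122) = -88501260*((12 + 52) - 122)/3307 = -88501260*(64 - 122)/3307 = -88501260/3307*(-58) = 5133073080/3307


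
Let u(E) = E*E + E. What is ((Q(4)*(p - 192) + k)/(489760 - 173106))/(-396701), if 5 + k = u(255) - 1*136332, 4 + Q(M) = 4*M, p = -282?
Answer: 76745/125616958454 ≈ 6.1094e-7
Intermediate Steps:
u(E) = E + E**2 (u(E) = E**2 + E = E + E**2)
Q(M) = -4 + 4*M
k = -71057 (k = -5 + (255*(1 + 255) - 1*136332) = -5 + (255*256 - 136332) = -5 + (65280 - 136332) = -5 - 71052 = -71057)
((Q(4)*(p - 192) + k)/(489760 - 173106))/(-396701) = (((-4 + 4*4)*(-282 - 192) - 71057)/(489760 - 173106))/(-396701) = (((-4 + 16)*(-474) - 71057)/316654)*(-1/396701) = ((12*(-474) - 71057)*(1/316654))*(-1/396701) = ((-5688 - 71057)*(1/316654))*(-1/396701) = -76745*1/316654*(-1/396701) = -76745/316654*(-1/396701) = 76745/125616958454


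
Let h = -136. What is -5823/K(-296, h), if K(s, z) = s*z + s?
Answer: -647/4440 ≈ -0.14572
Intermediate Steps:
K(s, z) = s + s*z
-5823/K(-296, h) = -5823*(-1/(296*(1 - 136))) = -5823/((-296*(-135))) = -5823/39960 = -5823*1/39960 = -647/4440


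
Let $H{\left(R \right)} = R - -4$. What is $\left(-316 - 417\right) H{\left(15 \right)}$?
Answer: $-13927$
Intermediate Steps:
$H{\left(R \right)} = 4 + R$ ($H{\left(R \right)} = R + 4 = 4 + R$)
$\left(-316 - 417\right) H{\left(15 \right)} = \left(-316 - 417\right) \left(4 + 15\right) = \left(-733\right) 19 = -13927$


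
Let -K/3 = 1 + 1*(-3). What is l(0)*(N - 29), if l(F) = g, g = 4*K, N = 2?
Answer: -648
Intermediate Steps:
K = 6 (K = -3*(1 + 1*(-3)) = -3*(1 - 3) = -3*(-2) = 6)
g = 24 (g = 4*6 = 24)
l(F) = 24
l(0)*(N - 29) = 24*(2 - 29) = 24*(-27) = -648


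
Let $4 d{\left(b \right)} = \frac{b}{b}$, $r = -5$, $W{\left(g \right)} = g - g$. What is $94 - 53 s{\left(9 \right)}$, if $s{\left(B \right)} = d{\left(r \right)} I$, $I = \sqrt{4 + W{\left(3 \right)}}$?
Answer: $\frac{135}{2} \approx 67.5$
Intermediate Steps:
$W{\left(g \right)} = 0$
$d{\left(b \right)} = \frac{1}{4}$ ($d{\left(b \right)} = \frac{b \frac{1}{b}}{4} = \frac{1}{4} \cdot 1 = \frac{1}{4}$)
$I = 2$ ($I = \sqrt{4 + 0} = \sqrt{4} = 2$)
$s{\left(B \right)} = \frac{1}{2}$ ($s{\left(B \right)} = \frac{1}{4} \cdot 2 = \frac{1}{2}$)
$94 - 53 s{\left(9 \right)} = 94 - \frac{53}{2} = \frac{135}{2}$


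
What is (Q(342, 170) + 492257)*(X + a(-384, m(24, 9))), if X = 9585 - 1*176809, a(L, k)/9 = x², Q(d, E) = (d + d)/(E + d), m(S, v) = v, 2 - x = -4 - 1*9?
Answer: -10409034859333/128 ≈ -8.1321e+10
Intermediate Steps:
x = 15 (x = 2 - (-4 - 1*9) = 2 - (-4 - 9) = 2 - 1*(-13) = 2 + 13 = 15)
Q(d, E) = 2*d/(E + d) (Q(d, E) = (2*d)/(E + d) = 2*d/(E + d))
a(L, k) = 2025 (a(L, k) = 9*15² = 9*225 = 2025)
X = -167224 (X = 9585 - 176809 = -167224)
(Q(342, 170) + 492257)*(X + a(-384, m(24, 9))) = (2*342/(170 + 342) + 492257)*(-167224 + 2025) = (2*342/512 + 492257)*(-165199) = (2*342*(1/512) + 492257)*(-165199) = (171/128 + 492257)*(-165199) = (63009067/128)*(-165199) = -10409034859333/128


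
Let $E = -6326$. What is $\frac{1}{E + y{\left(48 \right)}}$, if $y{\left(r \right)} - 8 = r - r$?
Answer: $- \frac{1}{6318} \approx -0.00015828$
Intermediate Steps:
$y{\left(r \right)} = 8$ ($y{\left(r \right)} = 8 + \left(r - r\right) = 8 + 0 = 8$)
$\frac{1}{E + y{\left(48 \right)}} = \frac{1}{-6326 + 8} = \frac{1}{-6318} = - \frac{1}{6318}$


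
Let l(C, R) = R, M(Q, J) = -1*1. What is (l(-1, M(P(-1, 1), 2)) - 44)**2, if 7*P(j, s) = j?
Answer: 2025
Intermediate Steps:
P(j, s) = j/7
M(Q, J) = -1
(l(-1, M(P(-1, 1), 2)) - 44)**2 = (-1 - 44)**2 = (-45)**2 = 2025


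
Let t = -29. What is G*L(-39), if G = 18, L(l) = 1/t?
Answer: -18/29 ≈ -0.62069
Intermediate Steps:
L(l) = -1/29 (L(l) = 1/(-29) = -1/29)
G*L(-39) = 18*(-1/29) = -18/29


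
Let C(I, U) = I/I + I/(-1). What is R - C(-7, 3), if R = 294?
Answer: 286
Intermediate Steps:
C(I, U) = 1 - I (C(I, U) = 1 + I*(-1) = 1 - I)
R - C(-7, 3) = 294 - (1 - 1*(-7)) = 294 - (1 + 7) = 294 - 1*8 = 294 - 8 = 286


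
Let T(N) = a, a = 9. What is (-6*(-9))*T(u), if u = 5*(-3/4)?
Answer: 486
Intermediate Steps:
u = -15/4 (u = 5*(-3*¼) = 5*(-¾) = -15/4 ≈ -3.7500)
T(N) = 9
(-6*(-9))*T(u) = -6*(-9)*9 = 54*9 = 486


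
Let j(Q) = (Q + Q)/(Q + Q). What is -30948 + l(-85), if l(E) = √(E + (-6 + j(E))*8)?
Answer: -30948 + 5*I*√5 ≈ -30948.0 + 11.18*I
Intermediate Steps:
j(Q) = 1 (j(Q) = (2*Q)/((2*Q)) = (2*Q)*(1/(2*Q)) = 1)
l(E) = √(-40 + E) (l(E) = √(E + (-6 + 1)*8) = √(E - 5*8) = √(E - 40) = √(-40 + E))
-30948 + l(-85) = -30948 + √(-40 - 85) = -30948 + √(-125) = -30948 + 5*I*√5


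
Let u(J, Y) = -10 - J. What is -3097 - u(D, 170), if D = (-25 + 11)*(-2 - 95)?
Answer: -1729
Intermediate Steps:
D = 1358 (D = -14*(-97) = 1358)
-3097 - u(D, 170) = -3097 - (-10 - 1*1358) = -3097 - (-10 - 1358) = -3097 - 1*(-1368) = -3097 + 1368 = -1729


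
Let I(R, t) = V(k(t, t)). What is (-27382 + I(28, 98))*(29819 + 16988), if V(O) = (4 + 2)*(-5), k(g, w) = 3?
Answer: -1283073484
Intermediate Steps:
V(O) = -30 (V(O) = 6*(-5) = -30)
I(R, t) = -30
(-27382 + I(28, 98))*(29819 + 16988) = (-27382 - 30)*(29819 + 16988) = -27412*46807 = -1283073484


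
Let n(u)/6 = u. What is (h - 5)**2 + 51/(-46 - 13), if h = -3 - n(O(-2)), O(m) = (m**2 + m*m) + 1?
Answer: 226745/59 ≈ 3843.1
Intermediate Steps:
O(m) = 1 + 2*m**2 (O(m) = (m**2 + m**2) + 1 = 2*m**2 + 1 = 1 + 2*m**2)
n(u) = 6*u
h = -57 (h = -3 - 6*(1 + 2*(-2)**2) = -3 - 6*(1 + 2*4) = -3 - 6*(1 + 8) = -3 - 6*9 = -3 - 1*54 = -3 - 54 = -57)
(h - 5)**2 + 51/(-46 - 13) = (-57 - 5)**2 + 51/(-46 - 13) = (-62)**2 + 51/(-59) = 3844 + 51*(-1/59) = 3844 - 51/59 = 226745/59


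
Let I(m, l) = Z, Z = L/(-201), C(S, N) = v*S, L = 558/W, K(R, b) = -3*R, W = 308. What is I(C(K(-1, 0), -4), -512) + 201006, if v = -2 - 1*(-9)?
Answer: 2073979815/10318 ≈ 2.0101e+5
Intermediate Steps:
L = 279/154 (L = 558/308 = 558*(1/308) = 279/154 ≈ 1.8117)
v = 7 (v = -2 + 9 = 7)
C(S, N) = 7*S
Z = -93/10318 (Z = (279/154)/(-201) = (279/154)*(-1/201) = -93/10318 ≈ -0.0090134)
I(m, l) = -93/10318
I(C(K(-1, 0), -4), -512) + 201006 = -93/10318 + 201006 = 2073979815/10318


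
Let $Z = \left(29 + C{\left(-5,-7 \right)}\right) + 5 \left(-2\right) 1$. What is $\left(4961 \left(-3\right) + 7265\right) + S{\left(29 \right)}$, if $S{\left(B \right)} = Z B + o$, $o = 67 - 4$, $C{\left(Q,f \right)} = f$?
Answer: $-7207$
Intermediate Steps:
$o = 63$
$Z = 12$ ($Z = \left(29 - 7\right) + 5 \left(-2\right) 1 = 22 - 10 = 12$)
$S{\left(B \right)} = 63 + 12 B$ ($S{\left(B \right)} = 12 B + 63 = 63 + 12 B$)
$\left(4961 \left(-3\right) + 7265\right) + S{\left(29 \right)} = \left(4961 \left(-3\right) + 7265\right) + \left(63 + 12 \cdot 29\right) = \left(-14883 + 7265\right) + \left(63 + 348\right) = -7618 + 411 = -7207$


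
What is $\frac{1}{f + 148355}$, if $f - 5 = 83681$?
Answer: $\frac{1}{232041} \approx 4.3096 \cdot 10^{-6}$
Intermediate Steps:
$f = 83686$ ($f = 5 + 83681 = 83686$)
$\frac{1}{f + 148355} = \frac{1}{83686 + 148355} = \frac{1}{232041}$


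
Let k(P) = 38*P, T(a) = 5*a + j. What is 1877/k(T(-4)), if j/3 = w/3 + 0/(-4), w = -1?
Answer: -1877/798 ≈ -2.3521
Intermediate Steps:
j = -1 (j = 3*(-1/3 + 0/(-4)) = 3*(-1*⅓ + 0*(-¼)) = 3*(-⅓ + 0) = 3*(-⅓) = -1)
T(a) = -1 + 5*a (T(a) = 5*a - 1 = -1 + 5*a)
1877/k(T(-4)) = 1877/((38*(-1 + 5*(-4)))) = 1877/((38*(-1 - 20))) = 1877/((38*(-21))) = 1877/(-798) = 1877*(-1/798) = -1877/798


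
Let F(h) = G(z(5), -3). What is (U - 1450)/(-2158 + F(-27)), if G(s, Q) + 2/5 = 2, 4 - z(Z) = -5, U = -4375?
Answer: 29125/10782 ≈ 2.7013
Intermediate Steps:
z(Z) = 9 (z(Z) = 4 - 1*(-5) = 4 + 5 = 9)
G(s, Q) = 8/5 (G(s, Q) = -2/5 + 2 = 8/5)
F(h) = 8/5
(U - 1450)/(-2158 + F(-27)) = (-4375 - 1450)/(-2158 + 8/5) = -5825/(-10782/5) = -5825*(-5/10782) = 29125/10782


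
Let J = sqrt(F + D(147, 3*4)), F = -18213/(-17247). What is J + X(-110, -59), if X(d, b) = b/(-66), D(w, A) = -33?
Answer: 59/66 + I*sqrt(1055780854)/5749 ≈ 0.89394 + 5.6519*I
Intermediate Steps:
X(d, b) = -b/66 (X(d, b) = b*(-1/66) = -b/66)
F = 6071/5749 (F = -18213*(-1/17247) = 6071/5749 ≈ 1.0560)
J = I*sqrt(1055780854)/5749 (J = sqrt(6071/5749 - 33) = sqrt(-183646/5749) = I*sqrt(1055780854)/5749 ≈ 5.6519*I)
J + X(-110, -59) = I*sqrt(1055780854)/5749 - 1/66*(-59) = I*sqrt(1055780854)/5749 + 59/66 = 59/66 + I*sqrt(1055780854)/5749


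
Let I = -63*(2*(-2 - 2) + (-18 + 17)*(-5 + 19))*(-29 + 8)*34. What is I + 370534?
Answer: -619070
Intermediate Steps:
I = -989604 (I = -63*(2*(-4) - 1*14)*(-21)*34 = -63*(-8 - 14)*(-21)*34 = -(-1386)*(-21)*34 = -63*462*34 = -29106*34 = -989604)
I + 370534 = -989604 + 370534 = -619070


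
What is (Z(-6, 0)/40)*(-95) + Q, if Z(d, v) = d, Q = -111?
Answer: -387/4 ≈ -96.750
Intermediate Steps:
(Z(-6, 0)/40)*(-95) + Q = -6/40*(-95) - 111 = -6*1/40*(-95) - 111 = -3/20*(-95) - 111 = 57/4 - 111 = -387/4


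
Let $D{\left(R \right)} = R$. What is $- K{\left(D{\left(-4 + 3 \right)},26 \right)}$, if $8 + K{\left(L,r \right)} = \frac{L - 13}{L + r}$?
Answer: $\frac{214}{25} \approx 8.56$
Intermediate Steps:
$K{\left(L,r \right)} = -8 + \frac{-13 + L}{L + r}$ ($K{\left(L,r \right)} = -8 + \frac{L - 13}{L + r} = -8 + \frac{-13 + L}{L + r}$)
$- K{\left(D{\left(-4 + 3 \right)},26 \right)} = - \frac{-13 - 208 - 7 \left(-4 + 3\right)}{\left(-4 + 3\right) + 26} = - \frac{-13 - 208 - -7}{-1 + 26} = - \frac{-13 - 208 + 7}{25} = - \frac{-214}{25} = \left(-1\right) \left(- \frac{214}{25}\right) = \frac{214}{25}$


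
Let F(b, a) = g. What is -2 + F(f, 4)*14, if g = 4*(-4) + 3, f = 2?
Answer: -184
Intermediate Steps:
g = -13 (g = -16 + 3 = -13)
F(b, a) = -13
-2 + F(f, 4)*14 = -2 - 13*14 = -2 - 182 = -184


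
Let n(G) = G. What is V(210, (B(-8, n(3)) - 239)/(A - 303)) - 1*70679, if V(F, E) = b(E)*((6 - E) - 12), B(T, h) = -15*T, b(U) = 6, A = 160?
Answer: -10112959/143 ≈ -70720.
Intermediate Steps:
V(F, E) = -36 - 6*E (V(F, E) = 6*((6 - E) - 12) = 6*(-6 - E) = -36 - 6*E)
V(210, (B(-8, n(3)) - 239)/(A - 303)) - 1*70679 = (-36 - 6*(-15*(-8) - 239)/(160 - 303)) - 1*70679 = (-36 - 6*(120 - 239)/(-143)) - 70679 = (-36 - (-714)*(-1)/143) - 70679 = (-36 - 6*119/143) - 70679 = (-36 - 714/143) - 70679 = -5862/143 - 70679 = -10112959/143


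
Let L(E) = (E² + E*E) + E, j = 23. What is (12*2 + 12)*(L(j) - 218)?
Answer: 31068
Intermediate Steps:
L(E) = E + 2*E² (L(E) = (E² + E²) + E = 2*E² + E = E + 2*E²)
(12*2 + 12)*(L(j) - 218) = (12*2 + 12)*(23*(1 + 2*23) - 218) = (24 + 12)*(23*(1 + 46) - 218) = 36*(23*47 - 218) = 36*(1081 - 218) = 36*863 = 31068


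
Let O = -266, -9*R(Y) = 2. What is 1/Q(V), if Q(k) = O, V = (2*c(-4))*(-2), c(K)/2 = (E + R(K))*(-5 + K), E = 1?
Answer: -1/266 ≈ -0.0037594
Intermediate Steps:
R(Y) = -2/9 (R(Y) = -⅑*2 = -2/9)
c(K) = -70/9 + 14*K/9 (c(K) = 2*((1 - 2/9)*(-5 + K)) = 2*(7*(-5 + K)/9) = 2*(-35/9 + 7*K/9) = -70/9 + 14*K/9)
V = 56 (V = (2*(-70/9 + (14/9)*(-4)))*(-2) = (2*(-70/9 - 56/9))*(-2) = (2*(-14))*(-2) = -28*(-2) = 56)
Q(k) = -266
1/Q(V) = 1/(-266) = -1/266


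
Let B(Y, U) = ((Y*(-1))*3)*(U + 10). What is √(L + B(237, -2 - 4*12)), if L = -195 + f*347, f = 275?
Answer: √123670 ≈ 351.67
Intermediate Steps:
L = 95230 (L = -195 + 275*347 = -195 + 95425 = 95230)
B(Y, U) = -3*Y*(10 + U) (B(Y, U) = (-Y*3)*(10 + U) = (-3*Y)*(10 + U) = -3*Y*(10 + U))
√(L + B(237, -2 - 4*12)) = √(95230 - 3*237*(10 + (-2 - 4*12))) = √(95230 - 3*237*(10 + (-2 - 48))) = √(95230 - 3*237*(10 - 50)) = √(95230 - 3*237*(-40)) = √(95230 + 28440) = √123670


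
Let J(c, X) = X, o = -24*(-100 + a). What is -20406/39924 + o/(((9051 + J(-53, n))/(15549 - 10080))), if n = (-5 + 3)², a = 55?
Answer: 7854237605/12050394 ≈ 651.78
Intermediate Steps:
n = 4 (n = (-2)² = 4)
o = 1080 (o = -24*(-100 + 55) = -24*(-45) = 1080)
-20406/39924 + o/(((9051 + J(-53, n))/(15549 - 10080))) = -20406/39924 + 1080/(((9051 + 4)/(15549 - 10080))) = -20406*1/39924 + 1080/((9055/5469)) = -3401/6654 + 1080/((9055*(1/5469))) = -3401/6654 + 1080/(9055/5469) = -3401/6654 + 1080*(5469/9055) = -3401/6654 + 1181304/1811 = 7854237605/12050394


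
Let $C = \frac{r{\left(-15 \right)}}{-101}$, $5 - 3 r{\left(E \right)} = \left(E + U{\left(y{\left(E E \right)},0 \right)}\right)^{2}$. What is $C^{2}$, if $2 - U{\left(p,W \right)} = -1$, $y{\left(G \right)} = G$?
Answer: $\frac{19321}{91809} \approx 0.21045$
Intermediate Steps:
$U{\left(p,W \right)} = 3$ ($U{\left(p,W \right)} = 2 - -1 = 2 + 1 = 3$)
$r{\left(E \right)} = \frac{5}{3} - \frac{\left(3 + E\right)^{2}}{3}$ ($r{\left(E \right)} = \frac{5}{3} - \frac{\left(E + 3\right)^{2}}{3} = \frac{5}{3} - \frac{\left(3 + E\right)^{2}}{3}$)
$C = \frac{139}{303}$ ($C = \frac{\frac{5}{3} - \frac{\left(3 - 15\right)^{2}}{3}}{-101} = \left(\frac{5}{3} - \frac{\left(-12\right)^{2}}{3}\right) \left(- \frac{1}{101}\right) = \left(\frac{5}{3} - 48\right) \left(- \frac{1}{101}\right) = \left(- \frac{139}{3}\right) \left(- \frac{1}{101}\right) = \frac{139}{303} \approx 0.45875$)
$C^{2} = \left(\frac{139}{303}\right)^{2} = \frac{19321}{91809}$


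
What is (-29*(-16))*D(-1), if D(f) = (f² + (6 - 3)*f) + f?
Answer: -1392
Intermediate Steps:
D(f) = f² + 4*f (D(f) = (f² + 3*f) + f = f² + 4*f)
(-29*(-16))*D(-1) = (-29*(-16))*(-(4 - 1)) = 464*(-1*3) = 464*(-3) = -1392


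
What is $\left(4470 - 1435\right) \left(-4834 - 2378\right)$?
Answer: $-21888420$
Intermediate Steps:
$\left(4470 - 1435\right) \left(-4834 - 2378\right) = 3035 \left(-4834 - 2378\right) = 3035 \left(-7212\right) = -21888420$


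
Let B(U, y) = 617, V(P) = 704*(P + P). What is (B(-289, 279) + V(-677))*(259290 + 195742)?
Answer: -433463028168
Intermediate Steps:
V(P) = 1408*P (V(P) = 704*(2*P) = 1408*P)
(B(-289, 279) + V(-677))*(259290 + 195742) = (617 + 1408*(-677))*(259290 + 195742) = (617 - 953216)*455032 = -952599*455032 = -433463028168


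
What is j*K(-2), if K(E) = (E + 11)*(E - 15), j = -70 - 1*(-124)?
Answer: -8262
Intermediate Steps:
j = 54 (j = -70 + 124 = 54)
K(E) = (-15 + E)*(11 + E) (K(E) = (11 + E)*(-15 + E) = (-15 + E)*(11 + E))
j*K(-2) = 54*(-165 + (-2)² - 4*(-2)) = 54*(-165 + 4 + 8) = 54*(-153) = -8262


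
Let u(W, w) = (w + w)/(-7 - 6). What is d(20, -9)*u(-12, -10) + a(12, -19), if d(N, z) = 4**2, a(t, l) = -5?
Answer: 255/13 ≈ 19.615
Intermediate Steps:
d(N, z) = 16
u(W, w) = -2*w/13 (u(W, w) = (2*w)/(-13) = (2*w)*(-1/13) = -2*w/13)
d(20, -9)*u(-12, -10) + a(12, -19) = 16*(-2/13*(-10)) - 5 = 16*(20/13) - 5 = 320/13 - 5 = 255/13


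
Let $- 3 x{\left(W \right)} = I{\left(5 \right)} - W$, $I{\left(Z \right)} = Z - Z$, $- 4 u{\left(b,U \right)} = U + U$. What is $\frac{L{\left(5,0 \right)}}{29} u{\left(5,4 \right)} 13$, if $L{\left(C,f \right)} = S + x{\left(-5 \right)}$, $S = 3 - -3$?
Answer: $- \frac{338}{87} \approx -3.8851$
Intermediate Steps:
$u{\left(b,U \right)} = - \frac{U}{2}$ ($u{\left(b,U \right)} = - \frac{U + U}{4} = - \frac{2 U}{4} = - \frac{U}{2}$)
$I{\left(Z \right)} = 0$
$x{\left(W \right)} = \frac{W}{3}$ ($x{\left(W \right)} = - \frac{0 - W}{3} = - \frac{\left(-1\right) W}{3} = \frac{W}{3}$)
$S = 6$ ($S = 3 + 3 = 6$)
$L{\left(C,f \right)} = \frac{13}{3}$ ($L{\left(C,f \right)} = 6 + \frac{1}{3} \left(-5\right) = 6 - \frac{5}{3} = \frac{13}{3}$)
$\frac{L{\left(5,0 \right)}}{29} u{\left(5,4 \right)} 13 = \frac{13}{3 \cdot 29} \left(\left(- \frac{1}{2}\right) 4\right) 13 = \frac{13}{3} \cdot \frac{1}{29} \left(-2\right) 13 = \frac{13}{87} \left(-2\right) 13 = \left(- \frac{26}{87}\right) 13 = - \frac{338}{87}$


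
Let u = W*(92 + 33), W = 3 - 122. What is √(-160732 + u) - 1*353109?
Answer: -353109 + I*√175607 ≈ -3.5311e+5 + 419.05*I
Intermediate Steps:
W = -119
u = -14875 (u = -119*(92 + 33) = -119*125 = -14875)
√(-160732 + u) - 1*353109 = √(-160732 - 14875) - 1*353109 = √(-175607) - 353109 = I*√175607 - 353109 = -353109 + I*√175607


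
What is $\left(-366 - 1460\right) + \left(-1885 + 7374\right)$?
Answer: $3663$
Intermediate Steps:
$\left(-366 - 1460\right) + \left(-1885 + 7374\right) = -1826 + 5489 = 3663$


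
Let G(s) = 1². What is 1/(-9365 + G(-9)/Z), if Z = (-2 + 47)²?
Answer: -2025/18964124 ≈ -0.00010678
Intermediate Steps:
Z = 2025 (Z = 45² = 2025)
G(s) = 1
1/(-9365 + G(-9)/Z) = 1/(-9365 + 1/2025) = 1/(-18964124/2025) = -2025/18964124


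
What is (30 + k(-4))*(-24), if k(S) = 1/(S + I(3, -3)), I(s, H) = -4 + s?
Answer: -3576/5 ≈ -715.20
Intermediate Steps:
k(S) = 1/(-1 + S) (k(S) = 1/(S + (-4 + 3)) = 1/(S - 1) = 1/(-1 + S))
(30 + k(-4))*(-24) = (30 + 1/(-1 - 4))*(-24) = (30 + 1/(-5))*(-24) = (30 - ⅕)*(-24) = (149/5)*(-24) = -3576/5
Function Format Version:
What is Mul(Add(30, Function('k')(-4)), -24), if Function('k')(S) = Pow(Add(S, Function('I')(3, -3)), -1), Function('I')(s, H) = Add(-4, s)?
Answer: Rational(-3576, 5) ≈ -715.20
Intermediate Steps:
Function('k')(S) = Pow(Add(-1, S), -1) (Function('k')(S) = Pow(Add(S, Add(-4, 3)), -1) = Pow(Add(S, -1), -1) = Pow(Add(-1, S), -1))
Mul(Add(30, Function('k')(-4)), -24) = Mul(Add(30, Pow(Add(-1, -4), -1)), -24) = Mul(Add(30, Pow(-5, -1)), -24) = Mul(Add(30, Rational(-1, 5)), -24) = Mul(Rational(149, 5), -24) = Rational(-3576, 5)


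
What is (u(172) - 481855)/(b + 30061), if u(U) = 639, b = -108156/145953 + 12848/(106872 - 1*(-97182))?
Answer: -796206451700544/49736962738939 ≈ -16.008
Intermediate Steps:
b = -1121914460/1654571859 (b = -108156*1/145953 + 12848/(106872 + 97182) = -36052/48651 + 12848/204054 = -36052/48651 + 12848*(1/204054) = -36052/48651 + 6424/102027 = -1121914460/1654571859 ≈ -0.67807)
(u(172) - 481855)/(b + 30061) = (639 - 481855)/(-1121914460/1654571859 + 30061) = -481216/49736962738939/1654571859 = -481216*1654571859/49736962738939 = -796206451700544/49736962738939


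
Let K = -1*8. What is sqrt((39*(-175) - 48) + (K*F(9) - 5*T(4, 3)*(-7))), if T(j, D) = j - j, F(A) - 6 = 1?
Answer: 13*I*sqrt(41) ≈ 83.241*I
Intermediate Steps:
F(A) = 7 (F(A) = 6 + 1 = 7)
T(j, D) = 0
K = -8
sqrt((39*(-175) - 48) + (K*F(9) - 5*T(4, 3)*(-7))) = sqrt((39*(-175) - 48) + (-8*7 - 5*0*(-7))) = sqrt((-6825 - 48) + (-56 + 0*(-7))) = sqrt(-6873 + (-56 + 0)) = sqrt(-6873 - 56) = sqrt(-6929) = 13*I*sqrt(41)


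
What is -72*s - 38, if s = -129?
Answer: 9250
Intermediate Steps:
-72*s - 38 = -72*(-129) - 38 = 9288 - 38 = 9250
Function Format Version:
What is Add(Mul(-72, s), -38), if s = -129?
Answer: 9250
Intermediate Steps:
Add(Mul(-72, s), -38) = Add(Mul(-72, -129), -38) = Add(9288, -38) = 9250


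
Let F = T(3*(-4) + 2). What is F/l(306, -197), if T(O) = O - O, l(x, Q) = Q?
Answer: 0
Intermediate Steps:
T(O) = 0
F = 0
F/l(306, -197) = 0/(-197) = 0*(-1/197) = 0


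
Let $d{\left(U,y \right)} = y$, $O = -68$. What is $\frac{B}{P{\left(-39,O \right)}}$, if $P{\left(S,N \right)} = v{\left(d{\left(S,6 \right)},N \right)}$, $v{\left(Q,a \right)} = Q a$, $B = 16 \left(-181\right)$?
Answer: $\frac{362}{51} \approx 7.098$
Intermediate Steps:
$B = -2896$
$P{\left(S,N \right)} = 6 N$
$\frac{B}{P{\left(-39,O \right)}} = - \frac{2896}{6 \left(-68\right)} = - \frac{2896}{-408} = \left(-2896\right) \left(- \frac{1}{408}\right) = \frac{362}{51}$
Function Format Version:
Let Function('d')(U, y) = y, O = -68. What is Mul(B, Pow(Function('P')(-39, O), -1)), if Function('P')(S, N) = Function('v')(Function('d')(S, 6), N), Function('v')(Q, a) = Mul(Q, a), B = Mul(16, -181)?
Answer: Rational(362, 51) ≈ 7.0980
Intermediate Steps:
B = -2896
Function('P')(S, N) = Mul(6, N)
Mul(B, Pow(Function('P')(-39, O), -1)) = Mul(-2896, Pow(Mul(6, -68), -1)) = Mul(-2896, Pow(-408, -1)) = Mul(-2896, Rational(-1, 408)) = Rational(362, 51)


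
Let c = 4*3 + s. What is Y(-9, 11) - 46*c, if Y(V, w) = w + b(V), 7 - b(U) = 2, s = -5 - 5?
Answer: -76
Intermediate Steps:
s = -10
b(U) = 5 (b(U) = 7 - 1*2 = 7 - 2 = 5)
Y(V, w) = 5 + w (Y(V, w) = w + 5 = 5 + w)
c = 2 (c = 4*3 - 10 = 12 - 10 = 2)
Y(-9, 11) - 46*c = (5 + 11) - 46*2 = 16 - 92 = -76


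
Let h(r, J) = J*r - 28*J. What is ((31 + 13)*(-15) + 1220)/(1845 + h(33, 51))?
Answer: 4/15 ≈ 0.26667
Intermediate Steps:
h(r, J) = -28*J + J*r
((31 + 13)*(-15) + 1220)/(1845 + h(33, 51)) = ((31 + 13)*(-15) + 1220)/(1845 + 51*(-28 + 33)) = (44*(-15) + 1220)/(1845 + 51*5) = (-660 + 1220)/(1845 + 255) = 560/2100 = 560*(1/2100) = 4/15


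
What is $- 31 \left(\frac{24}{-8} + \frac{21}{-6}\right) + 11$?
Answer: $\frac{425}{2} \approx 212.5$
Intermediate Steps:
$- 31 \left(\frac{24}{-8} + \frac{21}{-6}\right) + 11 = - 31 \left(24 \left(- \frac{1}{8}\right) + 21 \left(- \frac{1}{6}\right)\right) + 11 = - 31 \left(-3 - \frac{7}{2}\right) + 11 = \left(-31\right) \left(- \frac{13}{2}\right) + 11 = \frac{403}{2} + 11 = \frac{425}{2}$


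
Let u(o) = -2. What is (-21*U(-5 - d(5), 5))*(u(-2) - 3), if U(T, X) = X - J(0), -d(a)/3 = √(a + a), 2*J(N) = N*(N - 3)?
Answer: 525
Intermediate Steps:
J(N) = N*(-3 + N)/2 (J(N) = (N*(N - 3))/2 = (N*(-3 + N))/2 = N*(-3 + N)/2)
d(a) = -3*√2*√a (d(a) = -3*√(a + a) = -3*√2*√a)
U(T, X) = X (U(T, X) = X - 0*(-3 + 0)/2 = X - 0*(-3)/2 = X - 1*0 = X + 0 = X)
(-21*U(-5 - d(5), 5))*(u(-2) - 3) = (-21*5)*(-2 - 3) = -105*(-5) = 525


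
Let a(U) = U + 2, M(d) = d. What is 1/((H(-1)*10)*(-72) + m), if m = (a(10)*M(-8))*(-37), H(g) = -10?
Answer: 1/10752 ≈ 9.3006e-5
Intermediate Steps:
a(U) = 2 + U
m = 3552 (m = ((2 + 10)*(-8))*(-37) = (12*(-8))*(-37) = -96*(-37) = 3552)
1/((H(-1)*10)*(-72) + m) = 1/(-10*10*(-72) + 3552) = 1/(-100*(-72) + 3552) = 1/(7200 + 3552) = 1/10752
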